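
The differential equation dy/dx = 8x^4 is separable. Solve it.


Integrate both sides with respect to x: y = ∫ 8x^4 dx = (8/5)x^5 + C.


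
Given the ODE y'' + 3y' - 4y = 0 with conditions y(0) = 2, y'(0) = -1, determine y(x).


Characteristic roots of r² + 3r - 4 = 0 are -4, 1.
General solution y = c₁ e^(-4x) + c₂ e^(x).
Apply y(0) = 2: c₁ + c₂ = 2. Apply y'(0) = -1: -4 c₁ + 1 c₂ = -1.
Solve: c₁ = 3/5, c₂ = 7/5.
Particular solution: y = (3/5)e^(-4x) + (7/5)e^(x).


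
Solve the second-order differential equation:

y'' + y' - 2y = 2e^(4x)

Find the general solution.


Characteristic roots of r² + r - 2 = 0 are -2, 1.
y_h = C₁e^(-2x) + C₂e^(x).
Forcing exponent 4 is not a characteristic root; try y_p = Ae^(4x).
Substitute: A·(16 + (1)·4 + (-2)) = A·18 = 2, so A = 1/9.
General solution: y = C₁e^(-2x) + C₂e^(x) + (1/9)e^(4x).


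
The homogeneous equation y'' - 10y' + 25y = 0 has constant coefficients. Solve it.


Characteristic equation: r² - 10r + 25 = 0, i.e. (r - 5)² = 0.
Repeated root r = 5; include an x factor for the second linearly independent solution.
General solution: y = (C₁ + C₂x)e^(5x).


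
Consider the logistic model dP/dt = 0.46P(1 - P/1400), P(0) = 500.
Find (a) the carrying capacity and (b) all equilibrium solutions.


Logistic ODE dP/dt = 0.46P(1 - P/1400) has equilibria where dP/dt = 0, i.e. P = 0 or P = 1400.
The coefficient (1 - P/K) = 0 when P = K, identifying K = 1400 as the carrying capacity.
(a) K = 1400; (b) equilibria P = 0 and P = 1400.


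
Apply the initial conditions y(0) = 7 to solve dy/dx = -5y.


General solution of y' = -5y is y = Ce^(-5x).
Apply y(0) = 7: C = 7.
Particular solution: y = 7e^(-5x).


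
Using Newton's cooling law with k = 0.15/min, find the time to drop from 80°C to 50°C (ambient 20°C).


From T(t) = T_a + (T₀ - T_a)e^(-kt), set T(t) = 50:
(50 - 20) / (80 - 20) = e^(-0.15t), so t = -ln(0.500)/0.15 ≈ 4.6 minutes.


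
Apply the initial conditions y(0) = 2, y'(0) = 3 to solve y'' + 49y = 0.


Characteristic roots of r² + 49 = 0 are ±7i, so y = C₁cos(7x) + C₂sin(7x).
Apply y(0) = 2: C₁ = 2. Differentiate and apply y'(0) = 3: 7·C₂ = 3, so C₂ = 3/7.
Particular solution: y = 2cos(7x) + (3/7)sin(7x).


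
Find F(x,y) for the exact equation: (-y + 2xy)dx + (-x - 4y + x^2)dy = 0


Check exactness: ∂M/∂y = -1 + 2x and ∂N/∂x = -1 + 2x; equal, so the equation is exact.
Integrate M with respect to x (treating y as constant): ∫M dx = -xy + x^2y + h(y).
Differentiate w.r.t. y and set equal to N: the x-dependent terms already match, leaving h'(y) = -4y. Integrate: h(y) = -2y^2.
So F(x,y) = -xy - 2y^2 + x^2y.
General solution: -xy - 2y^2 + x^2y = C.


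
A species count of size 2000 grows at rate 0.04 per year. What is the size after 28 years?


The ODE dP/dt = 0.04P has solution P(t) = P(0)e^(0.04t).
Substitute P(0) = 2000 and t = 28: P(28) = 2000 e^(1.12) ≈ 6130.


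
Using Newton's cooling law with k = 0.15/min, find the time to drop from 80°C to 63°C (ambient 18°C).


From T(t) = T_a + (T₀ - T_a)e^(-kt), set T(t) = 63:
(63 - 18) / (80 - 18) = e^(-0.15t), so t = -ln(0.726)/0.15 ≈ 2.1 minutes.


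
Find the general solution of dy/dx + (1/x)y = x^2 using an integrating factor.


P(x) = 1/x ⇒ μ = x^1.
(x^1 y)' = x^3 ⇒ x^1 y = x^4/(4) + C.
Solve for y: y = (1/4)x^3 + C/x^1.


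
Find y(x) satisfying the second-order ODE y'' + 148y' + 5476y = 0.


Characteristic equation: r² + 148r + 5476 = 0, i.e. (r + 74)² = 0.
Repeated root r = -74; include an x factor for the second linearly independent solution.
General solution: y = (C₁ + C₂x)e^(-74x).


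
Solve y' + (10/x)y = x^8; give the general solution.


P(x) = 10/x ⇒ μ = x^10.
(x^10 y)' = x^18 ⇒ x^10 y = x^19/(19) + C.
Solve for y: y = (1/19)x^9 + C/x^10.


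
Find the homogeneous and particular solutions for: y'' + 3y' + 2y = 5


Characteristic roots of r² + 3r + 2 = 0 are -2, -1.
y_h = C₁e^(-2x) + C₂e^(-x).
Constant forcing; try y_p = A. Then 2A = 5 ⇒ A = 5/2.
General solution: y = C₁e^(-2x) + C₂e^(-x) + 5/2.


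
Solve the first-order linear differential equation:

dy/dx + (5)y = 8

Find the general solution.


P(x) = 5, Q(x) = 8; integrating factor μ = e^(5x).
(μ y)' = 8e^(5x) ⇒ μ y = (8/5)e^(5x) + C.
Divide by μ: y = 8/5 + Ce^(-5x).


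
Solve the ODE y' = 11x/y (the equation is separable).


Separate variables: y dy = 11x dx.
Integrate both sides: y²/2 = (11/2)x^2 + C₀.
Multiply by 2: y² = 11x^2 + C.


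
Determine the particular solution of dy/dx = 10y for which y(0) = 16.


General solution of y' = 10y is y = Ce^(10x).
Apply y(0) = 16: C = 16.
Particular solution: y = 16e^(10x).


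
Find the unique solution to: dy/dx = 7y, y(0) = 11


General solution of y' = 7y is y = Ce^(7x).
Apply y(0) = 11: C = 11.
Particular solution: y = 11e^(7x).


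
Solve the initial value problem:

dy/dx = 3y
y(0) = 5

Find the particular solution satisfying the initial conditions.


General solution of y' = 3y is y = Ce^(3x).
Apply y(0) = 5: C = 5.
Particular solution: y = 5e^(3x).


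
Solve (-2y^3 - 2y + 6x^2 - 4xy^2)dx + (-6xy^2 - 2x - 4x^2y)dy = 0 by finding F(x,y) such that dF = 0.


Check exactness: ∂M/∂y = -6y^2 - 2 - 8xy and ∂N/∂x = -6y^2 - 2 - 8xy; equal, so the equation is exact.
Integrate M with respect to x (treating y as constant): ∫M dx = -2xy^3 - 2xy + 2x^3 - 2x^2y^2 + h(y).
Differentiate w.r.t. y and set equal to N: all terms match, so h'(y) = 0 and h is a constant absorbed into C.
General solution: -2xy^3 - 2xy + 2x^3 - 2x^2y^2 = C.


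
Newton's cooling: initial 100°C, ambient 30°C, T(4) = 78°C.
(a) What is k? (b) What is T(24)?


Newton's law: T(t) = T_a + (T₀ - T_a)e^(-kt).
(a) Use T(4) = 78: (78 - 30)/(100 - 30) = e^(-k·4), so k = -ln(0.686)/4 ≈ 0.0943.
(b) Apply k to t = 24: T(24) = 30 + (70)e^(-2.264) ≈ 37.3°C.


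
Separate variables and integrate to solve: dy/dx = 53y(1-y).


Separate: dy/[y(1-y)] = 53 dx.
Partial fractions: 1/[y(1-y)] = 1/y + 1/(1-y).
Integrate: ln|y/(1-y)| = 53x + C₀.
Solve for y: y = 1/(1 + Ce^(-53x)).


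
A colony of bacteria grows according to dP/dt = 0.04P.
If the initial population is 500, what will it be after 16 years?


The ODE dP/dt = 0.04P has solution P(t) = P(0)e^(0.04t).
Substitute P(0) = 500 and t = 16: P(16) = 500 e^(0.64) ≈ 948.


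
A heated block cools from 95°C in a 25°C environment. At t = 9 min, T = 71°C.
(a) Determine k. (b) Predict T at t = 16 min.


Newton's law: T(t) = T_a + (T₀ - T_a)e^(-kt).
(a) Use T(9) = 71: (71 - 25)/(95 - 25) = e^(-k·9), so k = -ln(0.657)/9 ≈ 0.0467.
(b) Apply k to t = 16: T(16) = 25 + (70)e^(-0.746) ≈ 58.2°C.


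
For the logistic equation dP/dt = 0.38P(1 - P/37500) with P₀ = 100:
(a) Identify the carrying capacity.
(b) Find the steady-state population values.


Logistic ODE dP/dt = 0.38P(1 - P/37500) has equilibria where dP/dt = 0, i.e. P = 0 or P = 37500.
The coefficient (1 - P/K) = 0 when P = K, identifying K = 37500 as the carrying capacity.
(a) K = 37500; (b) equilibria P = 0 and P = 37500.


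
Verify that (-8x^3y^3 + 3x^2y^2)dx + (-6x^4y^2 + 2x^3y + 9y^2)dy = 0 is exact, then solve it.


Check exactness: ∂M/∂y = -24x^3y^2 + 6x^2y and ∂N/∂x = -24x^3y^2 + 6x^2y; equal, so the equation is exact.
Integrate M with respect to x (treating y as constant): ∫M dx = -2x^4y^3 + x^3y^2 + h(y).
Differentiate w.r.t. y and set equal to N: the x-dependent terms already match, leaving h'(y) = 9y^2. Integrate: h(y) = 3y^3.
So F(x,y) = -2x^4y^3 + x^3y^2 + 3y^3.
General solution: -2x^4y^3 + x^3y^2 + 3y^3 = C.


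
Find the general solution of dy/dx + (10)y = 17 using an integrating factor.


P(x) = 10, Q(x) = 17; integrating factor μ = e^(10x).
(μ y)' = 17e^(10x) ⇒ μ y = (17/10)e^(10x) + C.
Divide by μ: y = 17/10 + Ce^(-10x).


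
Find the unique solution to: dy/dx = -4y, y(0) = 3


General solution of y' = -4y is y = Ce^(-4x).
Apply y(0) = 3: C = 3.
Particular solution: y = 3e^(-4x).


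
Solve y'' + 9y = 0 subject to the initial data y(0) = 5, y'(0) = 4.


Characteristic roots of r² + 9 = 0 are ±3i, so y = C₁cos(3x) + C₂sin(3x).
Apply y(0) = 5: C₁ = 5. Differentiate and apply y'(0) = 4: 3·C₂ = 4, so C₂ = 4/3.
Particular solution: y = 5cos(3x) + (4/3)sin(3x).


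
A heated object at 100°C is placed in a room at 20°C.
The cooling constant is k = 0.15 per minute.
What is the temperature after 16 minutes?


Newton's law: dT/dt = -k(T - T_a) has solution T(t) = T_a + (T₀ - T_a)e^(-kt).
Plug in T_a = 20, T₀ = 100, k = 0.15, t = 16: T(16) = 20 + (80)e^(-2.40) ≈ 27.3°C.


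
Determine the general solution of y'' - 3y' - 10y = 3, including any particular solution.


Characteristic roots of r² - 3r - 10 = 0 are -2, 5.
y_h = C₁e^(-2x) + C₂e^(5x).
Forcing exponent 0 is not a characteristic root; try y_p = A.
Substitute: A·(0 + (-3)·0 + (-10)) = A·-10 = 3, so A = -3/10.
General solution: y = C₁e^(-2x) + C₂e^(5x) - 3/10.


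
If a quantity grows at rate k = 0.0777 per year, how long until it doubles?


Exponential growth: P(t) = P₀ e^(0.0777t). Set P(t)/P₀ = 2: e^(0.0777t) = 2.
Solve: t = ln(2)/0.0777 ≈ 8.92 years.


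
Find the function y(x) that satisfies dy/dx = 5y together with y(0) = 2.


General solution of y' = 5y is y = Ce^(5x).
Apply y(0) = 2: C = 2.
Particular solution: y = 2e^(5x).


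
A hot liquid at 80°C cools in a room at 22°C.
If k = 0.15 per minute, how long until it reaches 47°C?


From T(t) = T_a + (T₀ - T_a)e^(-kt), set T(t) = 47:
(47 - 22) / (80 - 22) = e^(-0.15t), so t = -ln(0.431)/0.15 ≈ 5.6 minutes.


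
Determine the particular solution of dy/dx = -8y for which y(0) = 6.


General solution of y' = -8y is y = Ce^(-8x).
Apply y(0) = 6: C = 6.
Particular solution: y = 6e^(-8x).


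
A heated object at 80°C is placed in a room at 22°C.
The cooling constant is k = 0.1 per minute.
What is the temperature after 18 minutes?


Newton's law: dT/dt = -k(T - T_a) has solution T(t) = T_a + (T₀ - T_a)e^(-kt).
Plug in T_a = 22, T₀ = 80, k = 0.1, t = 18: T(18) = 22 + (58)e^(-1.80) ≈ 31.6°C.


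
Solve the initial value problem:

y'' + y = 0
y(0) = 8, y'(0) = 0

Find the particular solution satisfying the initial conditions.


Characteristic roots of r² + 1 = 0 are ±1i, so y = C₁cos(x) + C₂sin(x).
Apply y(0) = 8: C₁ = 8. Differentiate and apply y'(0) = 0: 1·C₂ = 0, so C₂ = 0.
Particular solution: y = 8cos(x).


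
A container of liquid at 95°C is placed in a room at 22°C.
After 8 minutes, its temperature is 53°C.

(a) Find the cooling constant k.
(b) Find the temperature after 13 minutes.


Newton's law: T(t) = T_a + (T₀ - T_a)e^(-kt).
(a) Use T(8) = 53: (53 - 22)/(95 - 22) = e^(-k·8), so k = -ln(0.425)/8 ≈ 0.1071.
(b) Apply k to t = 13: T(13) = 22 + (73)e^(-1.392) ≈ 40.2°C.


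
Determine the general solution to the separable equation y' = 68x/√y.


Separate: √y dy = 68x dx.
Integrate: (2/3)y^(3/2) = 34x² + C.


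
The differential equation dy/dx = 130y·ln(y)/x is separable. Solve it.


Separate: dy/[y ln(y)] = 130 dx/x.
Substitute u = ln(y): du/u = 130 dx/x.
Integrate: ln|ln(y)| = 130ln|x| + C₀, hence ln(y) = C·x^130.


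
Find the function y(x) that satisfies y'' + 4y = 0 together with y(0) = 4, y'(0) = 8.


Characteristic roots of r² + 4 = 0 are ±2i, so y = C₁cos(2x) + C₂sin(2x).
Apply y(0) = 4: C₁ = 4. Differentiate and apply y'(0) = 8: 2·C₂ = 8, so C₂ = 4.
Particular solution: y = 4cos(2x) + 4sin(2x).


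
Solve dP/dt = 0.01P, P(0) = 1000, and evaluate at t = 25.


The ODE dP/dt = 0.01P has solution P(t) = P(0)e^(0.01t).
Substitute P(0) = 1000 and t = 25: P(25) = 1000 e^(0.25) ≈ 1284.


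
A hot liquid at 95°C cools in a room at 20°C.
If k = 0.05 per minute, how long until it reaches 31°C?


From T(t) = T_a + (T₀ - T_a)e^(-kt), set T(t) = 31:
(31 - 20) / (95 - 20) = e^(-0.05t), so t = -ln(0.147)/0.05 ≈ 38.4 minutes.


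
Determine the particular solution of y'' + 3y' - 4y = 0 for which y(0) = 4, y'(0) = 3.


Characteristic roots of r² + 3r - 4 = 0 are 1, -4.
General solution y = c₁ e^(x) + c₂ e^(-4x).
Apply y(0) = 4: c₁ + c₂ = 4. Apply y'(0) = 3: 1 c₁ - 4 c₂ = 3.
Solve: c₁ = 19/5, c₂ = 1/5.
Particular solution: y = (19/5)e^(x) + (1/5)e^(-4x).


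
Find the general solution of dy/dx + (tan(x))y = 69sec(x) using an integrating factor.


P(x) = tan(x) ⇒ μ = e^(∫tan(x)dx) = sec(x).
(sec(x) y)' = 69sec²(x) ⇒ sec(x) y = 69tan(x) + C.
Multiply by cos(x): y = 69sin(x) + C·cos(x).


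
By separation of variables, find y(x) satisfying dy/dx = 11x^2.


Integrate both sides with respect to x: y = ∫ 11x^2 dx = (11/3)x^3 + C.


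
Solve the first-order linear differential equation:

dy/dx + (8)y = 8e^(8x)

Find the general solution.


P(x) = 8 ⇒ μ = e^(8x).
(μ y)' = 8e^(16x) ⇒ μ y = (8/16)e^(16x) + C.
Divide by μ: y = (1/2)e^(8x) + Ce^(-8x).


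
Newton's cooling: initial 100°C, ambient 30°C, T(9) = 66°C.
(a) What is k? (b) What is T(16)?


Newton's law: T(t) = T_a + (T₀ - T_a)e^(-kt).
(a) Use T(9) = 66: (66 - 30)/(100 - 30) = e^(-k·9), so k = -ln(0.514)/9 ≈ 0.0739.
(b) Apply k to t = 16: T(16) = 30 + (70)e^(-1.182) ≈ 51.5°C.


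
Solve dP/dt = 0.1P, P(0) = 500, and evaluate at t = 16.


The ODE dP/dt = 0.1P has solution P(t) = P(0)e^(0.1t).
Substitute P(0) = 500 and t = 16: P(16) = 500 e^(1.60) ≈ 2477.


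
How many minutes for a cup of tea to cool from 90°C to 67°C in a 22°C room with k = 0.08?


From T(t) = T_a + (T₀ - T_a)e^(-kt), set T(t) = 67:
(67 - 22) / (90 - 22) = e^(-0.08t), so t = -ln(0.662)/0.08 ≈ 5.2 minutes.


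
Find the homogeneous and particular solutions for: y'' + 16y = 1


Homogeneous part: r² + 16 = 0 ⇒ r = ±4i, so y_h = C₁cos(4x) + C₂sin(4x).
Try constant y_p = A; plug in: 16A = 1 ⇒ A = 1/16.
General solution: y = C₁cos(4x) + C₂sin(4x) + 1/16.


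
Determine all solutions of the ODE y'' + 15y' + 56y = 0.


Characteristic equation: r² + 15r + 56 = 0.
Factor: (r + 8)(r + 7) = 0 ⇒ r = -8, -7 (distinct real).
General solution: y = C₁e^(-8x) + C₂e^(-7x).


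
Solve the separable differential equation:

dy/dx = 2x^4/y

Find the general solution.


Separate variables: y dy = 2x^4 dx.
Integrate both sides: y²/2 = (2/5)x^5 + C₀.
Multiply by 2: y² = (4/5)x^5 + C.


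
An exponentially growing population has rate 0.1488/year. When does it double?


Exponential growth: P(t) = P₀ e^(0.1488t). Set P(t)/P₀ = 2: e^(0.1488t) = 2.
Solve: t = ln(2)/0.1488 ≈ 4.66 years.


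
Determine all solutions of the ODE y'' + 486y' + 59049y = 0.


Characteristic equation: r² + 486r + 59049 = 0, i.e. (r + 243)² = 0.
Repeated root r = -243; include an x factor for the second linearly independent solution.
General solution: y = (C₁ + C₂x)e^(-243x).


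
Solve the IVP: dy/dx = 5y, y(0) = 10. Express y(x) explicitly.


General solution of y' = 5y is y = Ce^(5x).
Apply y(0) = 10: C = 10.
Particular solution: y = 10e^(5x).


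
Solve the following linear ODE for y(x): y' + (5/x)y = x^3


P(x) = 5/x ⇒ μ = x^5.
(x^5 y)' = x^8 ⇒ x^5 y = x^9/(9) + C.
Solve for y: y = (1/9)x^4 + C/x^5.


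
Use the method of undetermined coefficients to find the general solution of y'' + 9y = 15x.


Homogeneous: r² + 9 = 0 ⇒ r = ±3i, y_h = C₁cos(3x) + C₂sin(3x).
Polynomial forcing; try y_p = Ax + B. Then y_p'' + 9 y_p = 9(Ax + B) = 15x, so B = 0 and A = 5/3.
General solution: y = C₁cos(3x) + C₂sin(3x) + (5/3)x.


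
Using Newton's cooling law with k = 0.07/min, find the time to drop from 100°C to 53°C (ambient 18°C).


From T(t) = T_a + (T₀ - T_a)e^(-kt), set T(t) = 53:
(53 - 18) / (100 - 18) = e^(-0.07t), so t = -ln(0.427)/0.07 ≈ 12.2 minutes.


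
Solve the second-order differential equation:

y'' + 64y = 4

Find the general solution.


Homogeneous part: r² + 64 = 0 ⇒ r = ±8i, so y_h = C₁cos(8x) + C₂sin(8x).
Try constant y_p = A; plug in: 64A = 4 ⇒ A = 1/16.
General solution: y = C₁cos(8x) + C₂sin(8x) + 1/16.


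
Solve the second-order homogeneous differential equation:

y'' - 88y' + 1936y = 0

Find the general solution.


Characteristic equation: r² - 88r + 1936 = 0, i.e. (r - 44)² = 0.
Repeated root r = 44; include an x factor for the second linearly independent solution.
General solution: y = (C₁ + C₂x)e^(44x).


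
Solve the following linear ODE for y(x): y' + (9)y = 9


P(x) = 9, Q(x) = 9; integrating factor μ = e^(9x).
(μ y)' = 9e^(9x) ⇒ μ y = e^(9x) + C.
Divide by μ: y = 1 + Ce^(-9x).


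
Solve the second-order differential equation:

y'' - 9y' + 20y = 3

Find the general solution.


Characteristic roots of r² - 9r + 20 = 0 are 5, 4.
y_h = C₁e^(5x) + C₂e^(4x).
Forcing exponent 0 is not a characteristic root; try y_p = A.
Substitute: A·(0 + (-9)·0 + (20)) = A·20 = 3, so A = 3/20.
General solution: y = C₁e^(5x) + C₂e^(4x) + 3/20.


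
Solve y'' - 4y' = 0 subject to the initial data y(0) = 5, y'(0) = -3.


Characteristic roots of r² - 4r = 0 are 0, 4.
General solution y = c₁ + c₂ e^(4x).
Apply y(0) = 5: c₁ + c₂ = 5. Apply y'(0) = -3: 0 c₁ + 4 c₂ = -3.
Solve: c₁ = 23/4, c₂ = -3/4.
Particular solution: y = 23/4 - (3/4)e^(4x).


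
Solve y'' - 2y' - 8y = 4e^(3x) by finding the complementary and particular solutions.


Characteristic roots of r² - 2r - 8 = 0 are 4, -2.
y_h = C₁e^(4x) + C₂e^(-2x).
Forcing exponent 3 is not a characteristic root; try y_p = Ae^(3x).
Substitute: A·(9 + (-2)·3 + (-8)) = A·-5 = 4, so A = -4/5.
General solution: y = C₁e^(4x) + C₂e^(-2x) - (4/5)e^(3x).


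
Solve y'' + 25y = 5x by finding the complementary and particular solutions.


Homogeneous: r² + 25 = 0 ⇒ r = ±5i, y_h = C₁cos(5x) + C₂sin(5x).
Polynomial forcing; try y_p = Ax + B. Then y_p'' + 25 y_p = 25(Ax + B) = 5x, so B = 0 and A = 1/5.
General solution: y = C₁cos(5x) + C₂sin(5x) + (1/5)x.


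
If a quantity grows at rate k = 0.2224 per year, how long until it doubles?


Exponential growth: P(t) = P₀ e^(0.2224t). Set P(t)/P₀ = 2: e^(0.2224t) = 2.
Solve: t = ln(2)/0.2224 ≈ 3.12 years.


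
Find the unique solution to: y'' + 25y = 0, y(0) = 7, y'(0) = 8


Characteristic roots of r² + 25 = 0 are ±5i, so y = C₁cos(5x) + C₂sin(5x).
Apply y(0) = 7: C₁ = 7. Differentiate and apply y'(0) = 8: 5·C₂ = 8, so C₂ = 8/5.
Particular solution: y = 7cos(5x) + (8/5)sin(5x).


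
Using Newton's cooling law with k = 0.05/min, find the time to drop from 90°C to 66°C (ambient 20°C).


From T(t) = T_a + (T₀ - T_a)e^(-kt), set T(t) = 66:
(66 - 20) / (90 - 20) = e^(-0.05t), so t = -ln(0.657)/0.05 ≈ 8.4 minutes.


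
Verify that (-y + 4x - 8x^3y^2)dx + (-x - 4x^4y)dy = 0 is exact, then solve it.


Check exactness: ∂M/∂y = -1 - 16x^3y and ∂N/∂x = -1 - 16x^3y; equal, so the equation is exact.
Integrate M with respect to x (treating y as constant): ∫M dx = -xy + 2x^2 - 2x^4y^2 + h(y).
Differentiate w.r.t. y and set equal to N: all terms match, so h'(y) = 0 and h is a constant absorbed into C.
General solution: -xy + 2x^2 - 2x^4y^2 = C.


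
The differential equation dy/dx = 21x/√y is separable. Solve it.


Separate: √y dy = 21x dx.
Integrate: (2/3)y^(3/2) = (21/2)x² + C.


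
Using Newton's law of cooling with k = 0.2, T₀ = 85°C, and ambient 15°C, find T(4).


Newton's law: dT/dt = -k(T - T_a) has solution T(t) = T_a + (T₀ - T_a)e^(-kt).
Plug in T_a = 15, T₀ = 85, k = 0.2, t = 4: T(4) = 15 + (70)e^(-0.80) ≈ 46.5°C.


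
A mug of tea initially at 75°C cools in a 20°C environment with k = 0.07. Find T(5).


Newton's law: dT/dt = -k(T - T_a) has solution T(t) = T_a + (T₀ - T_a)e^(-kt).
Plug in T_a = 20, T₀ = 75, k = 0.07, t = 5: T(5) = 20 + (55)e^(-0.35) ≈ 58.8°C.


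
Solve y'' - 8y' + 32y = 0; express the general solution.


Characteristic equation: r² - 8r + 32 = 0.
Discriminant is negative; roots r = 4 ± 4i (complex conjugate pair).
General solution uses e^(α x)(C₁ cos(β x) + C₂ sin(β x)): y = e^(4x)(C₁cos(4x) + C₂sin(4x)).


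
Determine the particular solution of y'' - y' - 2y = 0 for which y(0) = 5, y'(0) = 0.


Characteristic roots of r² - r - 2 = 0 are -1, 2.
General solution y = c₁ e^(-x) + c₂ e^(2x).
Apply y(0) = 5: c₁ + c₂ = 5. Apply y'(0) = 0: -1 c₁ + 2 c₂ = 0.
Solve: c₁ = 10/3, c₂ = 5/3.
Particular solution: y = (10/3)e^(-x) + (5/3)e^(2x).


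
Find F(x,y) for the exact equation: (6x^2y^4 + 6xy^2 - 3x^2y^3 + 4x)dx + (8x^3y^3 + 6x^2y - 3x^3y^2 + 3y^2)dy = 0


Check exactness: ∂M/∂y = 24x^2y^3 + 12xy - 9x^2y^2 and ∂N/∂x = 24x^2y^3 + 12xy - 9x^2y^2; equal, so the equation is exact.
Integrate M with respect to x (treating y as constant): ∫M dx = 2x^3y^4 + 3x^2y^2 - x^3y^3 + 2x^2 + h(y).
Differentiate w.r.t. y and set equal to N: the x-dependent terms already match, leaving h'(y) = 3y^2. Integrate: h(y) = y^3.
So F(x,y) = 2x^3y^4 + 3x^2y^2 - x^3y^3 + 2x^2 + y^3.
General solution: 2x^3y^4 + 3x^2y^2 - x^3y^3 + 2x^2 + y^3 = C.


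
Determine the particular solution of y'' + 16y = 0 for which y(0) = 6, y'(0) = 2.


Characteristic roots of r² + 16 = 0 are ±4i, so y = C₁cos(4x) + C₂sin(4x).
Apply y(0) = 6: C₁ = 6. Differentiate and apply y'(0) = 2: 4·C₂ = 2, so C₂ = 1/2.
Particular solution: y = 6cos(4x) + (1/2)sin(4x).


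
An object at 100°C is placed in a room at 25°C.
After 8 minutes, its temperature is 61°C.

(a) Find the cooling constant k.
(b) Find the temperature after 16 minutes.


Newton's law: T(t) = T_a + (T₀ - T_a)e^(-kt).
(a) Use T(8) = 61: (61 - 25)/(100 - 25) = e^(-k·8), so k = -ln(0.480)/8 ≈ 0.0917.
(b) Apply k to t = 16: T(16) = 25 + (75)e^(-1.468) ≈ 42.3°C.


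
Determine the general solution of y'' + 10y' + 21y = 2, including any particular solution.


Characteristic roots of r² + 10r + 21 = 0 are -7, -3.
y_h = C₁e^(-7x) + C₂e^(-3x).
Constant forcing; try y_p = A. Then 21A = 2 ⇒ A = 2/21.
General solution: y = C₁e^(-7x) + C₂e^(-3x) + 2/21.


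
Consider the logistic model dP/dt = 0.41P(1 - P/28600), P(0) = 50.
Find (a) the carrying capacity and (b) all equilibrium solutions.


Logistic ODE dP/dt = 0.41P(1 - P/28600) has equilibria where dP/dt = 0, i.e. P = 0 or P = 28600.
The coefficient (1 - P/K) = 0 when P = K, identifying K = 28600 as the carrying capacity.
(a) K = 28600; (b) equilibria P = 0 and P = 28600.


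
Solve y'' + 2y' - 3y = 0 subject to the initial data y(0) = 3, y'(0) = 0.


Characteristic roots of r² + 2r - 3 = 0 are -3, 1.
General solution y = c₁ e^(-3x) + c₂ e^(x).
Apply y(0) = 3: c₁ + c₂ = 3. Apply y'(0) = 0: -3 c₁ + 1 c₂ = 0.
Solve: c₁ = 3/4, c₂ = 9/4.
Particular solution: y = (3/4)e^(-3x) + (9/4)e^(x).


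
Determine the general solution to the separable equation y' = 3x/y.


Separate variables: y dy = 3x dx.
Integrate both sides: y²/2 = (3/2)x^2 + C₀.
Multiply by 2: y² = 3x^2 + C.


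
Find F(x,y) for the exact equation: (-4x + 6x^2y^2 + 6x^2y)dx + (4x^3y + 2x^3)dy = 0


Check exactness: ∂M/∂y = 12x^2y + 6x^2 and ∂N/∂x = 12x^2y + 6x^2; equal, so the equation is exact.
Integrate M with respect to x (treating y as constant): ∫M dx = -2x^2 + 2x^3y^2 + 2x^3y + h(y).
Differentiate w.r.t. y and set equal to N: all terms match, so h'(y) = 0 and h is a constant absorbed into C.
General solution: -2x^2 + 2x^3y^2 + 2x^3y = C.


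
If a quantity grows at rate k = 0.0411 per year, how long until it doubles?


Exponential growth: P(t) = P₀ e^(0.0411t). Set P(t)/P₀ = 2: e^(0.0411t) = 2.
Solve: t = ln(2)/0.0411 ≈ 16.86 years.


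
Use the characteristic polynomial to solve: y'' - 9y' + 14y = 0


Characteristic equation: r² - 9r + 14 = 0.
Factor: (r - 7)(r - 2) = 0 ⇒ r = 7, 2 (distinct real).
General solution: y = C₁e^(7x) + C₂e^(2x).


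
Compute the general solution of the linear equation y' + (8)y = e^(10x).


P(x) = 8 ⇒ μ = e^(8x).
(μ y)' = e^(18x) ⇒ μ y = e^(18x)/18 + C.
Divide by μ: y = (1/18)e^(10x) + Ce^(-8x).


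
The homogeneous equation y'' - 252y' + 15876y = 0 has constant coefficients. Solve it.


Characteristic equation: r² - 252r + 15876 = 0, i.e. (r - 126)² = 0.
Repeated root r = 126; include an x factor for the second linearly independent solution.
General solution: y = (C₁ + C₂x)e^(126x).


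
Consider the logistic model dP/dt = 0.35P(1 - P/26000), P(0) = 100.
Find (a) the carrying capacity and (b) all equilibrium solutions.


Logistic ODE dP/dt = 0.35P(1 - P/26000) has equilibria where dP/dt = 0, i.e. P = 0 or P = 26000.
The coefficient (1 - P/K) = 0 when P = K, identifying K = 26000 as the carrying capacity.
(a) K = 26000; (b) equilibria P = 0 and P = 26000.


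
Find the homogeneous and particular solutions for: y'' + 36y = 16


Homogeneous part: r² + 36 = 0 ⇒ r = ±6i, so y_h = C₁cos(6x) + C₂sin(6x).
Try constant y_p = A; plug in: 36A = 16 ⇒ A = 4/9.
General solution: y = C₁cos(6x) + C₂sin(6x) + 4/9.


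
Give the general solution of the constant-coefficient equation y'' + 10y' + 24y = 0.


Characteristic equation: r² + 10r + 24 = 0.
Factor: (r + 6)(r + 4) = 0 ⇒ r = -6, -4 (distinct real).
General solution: y = C₁e^(-6x) + C₂e^(-4x).


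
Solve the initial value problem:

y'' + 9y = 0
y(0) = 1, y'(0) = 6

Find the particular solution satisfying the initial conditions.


Characteristic roots of r² + 9 = 0 are ±3i, so y = C₁cos(3x) + C₂sin(3x).
Apply y(0) = 1: C₁ = 1. Differentiate and apply y'(0) = 6: 3·C₂ = 6, so C₂ = 2.
Particular solution: y = cos(3x) + 2sin(3x).


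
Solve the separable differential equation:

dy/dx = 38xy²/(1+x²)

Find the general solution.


Separate: dy/y² = 38x/(1+x²) dx.
Integrate LHS: ∫ dy/y² = -1/y.
Integrate RHS via u = 1+x²: 19ln(1+x²) + C.
Result: -1/y = 19ln(1+x²) + C.


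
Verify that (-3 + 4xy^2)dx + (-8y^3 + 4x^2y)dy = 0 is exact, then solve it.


Check exactness: ∂M/∂y = 8xy and ∂N/∂x = 8xy; equal, so the equation is exact.
Integrate M with respect to x (treating y as constant): ∫M dx = -3x + 2x^2y^2 + h(y).
Differentiate w.r.t. y and set equal to N: the x-dependent terms already match, leaving h'(y) = -8y^3. Integrate: h(y) = -2y^4.
So F(x,y) = -3x - 2y^4 + 2x^2y^2.
General solution: -3x - 2y^4 + 2x^2y^2 = C.


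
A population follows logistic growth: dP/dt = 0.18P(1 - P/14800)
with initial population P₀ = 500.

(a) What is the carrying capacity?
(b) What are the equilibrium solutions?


Logistic ODE dP/dt = 0.18P(1 - P/14800) has equilibria where dP/dt = 0, i.e. P = 0 or P = 14800.
The coefficient (1 - P/K) = 0 when P = K, identifying K = 14800 as the carrying capacity.
(a) K = 14800; (b) equilibria P = 0 and P = 14800.


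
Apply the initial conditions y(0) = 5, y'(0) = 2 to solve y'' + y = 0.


Characteristic roots of r² + 1 = 0 are ±1i, so y = C₁cos(x) + C₂sin(x).
Apply y(0) = 5: C₁ = 5. Differentiate and apply y'(0) = 2: 1·C₂ = 2, so C₂ = 2.
Particular solution: y = 5cos(x) + 2sin(x).


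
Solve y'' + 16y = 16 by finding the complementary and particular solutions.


Homogeneous part: r² + 16 = 0 ⇒ r = ±4i, so y_h = C₁cos(4x) + C₂sin(4x).
Try constant y_p = A; plug in: 16A = 16 ⇒ A = 1.
General solution: y = C₁cos(4x) + C₂sin(4x) + 1.


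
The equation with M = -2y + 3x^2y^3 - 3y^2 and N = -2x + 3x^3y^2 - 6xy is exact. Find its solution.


Check exactness: ∂M/∂y = -2 + 9x^2y^2 - 6y and ∂N/∂x = -2 + 9x^2y^2 - 6y; equal, so the equation is exact.
Integrate M with respect to x (treating y as constant): ∫M dx = -2xy + x^3y^3 - 3xy^2 + h(y).
Differentiate w.r.t. y and set equal to N: all terms match, so h'(y) = 0 and h is a constant absorbed into C.
General solution: -2xy + x^3y^3 - 3xy^2 = C.


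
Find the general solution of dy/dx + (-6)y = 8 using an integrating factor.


P(x) = -6 ⇒ μ = e^(-6x).
(μ y)' = 8e^(-6x) ⇒ μ y = -(4/3)e^(-6x) + C.
Divide by μ: y = -4/3 + Ce^(6x).


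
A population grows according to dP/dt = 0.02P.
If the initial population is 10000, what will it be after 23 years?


The ODE dP/dt = 0.02P has solution P(t) = P(0)e^(0.02t).
Substitute P(0) = 10000 and t = 23: P(23) = 10000 e^(0.46) ≈ 15841.


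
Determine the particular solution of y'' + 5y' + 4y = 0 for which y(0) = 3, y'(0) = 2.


Characteristic roots of r² + 5r + 4 = 0 are -4, -1.
General solution y = c₁ e^(-4x) + c₂ e^(-x).
Apply y(0) = 3: c₁ + c₂ = 3. Apply y'(0) = 2: -4 c₁ - 1 c₂ = 2.
Solve: c₁ = -5/3, c₂ = 14/3.
Particular solution: y = -(5/3)e^(-4x) + (14/3)e^(-x).


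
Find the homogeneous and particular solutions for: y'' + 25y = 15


Homogeneous part: r² + 25 = 0 ⇒ r = ±5i, so y_h = C₁cos(5x) + C₂sin(5x).
Try constant y_p = A; plug in: 25A = 15 ⇒ A = 3/5.
General solution: y = C₁cos(5x) + C₂sin(5x) + 3/5.


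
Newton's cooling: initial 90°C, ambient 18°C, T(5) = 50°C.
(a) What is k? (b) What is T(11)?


Newton's law: T(t) = T_a + (T₀ - T_a)e^(-kt).
(a) Use T(5) = 50: (50 - 18)/(90 - 18) = e^(-k·5), so k = -ln(0.444)/5 ≈ 0.1622.
(b) Apply k to t = 11: T(11) = 18 + (72)e^(-1.784) ≈ 30.1°C.


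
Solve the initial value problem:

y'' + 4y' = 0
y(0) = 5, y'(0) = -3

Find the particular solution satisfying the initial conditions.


Characteristic roots of r² + 4r = 0 are 0, -4.
General solution y = c₁ + c₂ e^(-4x).
Apply y(0) = 5: c₁ + c₂ = 5. Apply y'(0) = -3: 0 c₁ - 4 c₂ = -3.
Solve: c₁ = 17/4, c₂ = 3/4.
Particular solution: y = 17/4 + (3/4)e^(-4x).


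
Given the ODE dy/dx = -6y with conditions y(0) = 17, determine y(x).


General solution of y' = -6y is y = Ce^(-6x).
Apply y(0) = 17: C = 17.
Particular solution: y = 17e^(-6x).


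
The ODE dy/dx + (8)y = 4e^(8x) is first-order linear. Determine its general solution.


P(x) = 8 ⇒ μ = e^(8x).
(μ y)' = 4e^(16x) ⇒ μ y = (4/16)e^(16x) + C.
Divide by μ: y = (1/4)e^(8x) + Ce^(-8x).


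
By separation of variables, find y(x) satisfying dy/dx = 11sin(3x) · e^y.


Separate: e^(-y) dy = 11sin(3x) dx.
Integrate: -e^(-y) = -(11/3)cos(3x) + C₀.
Rearrange: e^(-y) = (11/3)cos(3x) + C.


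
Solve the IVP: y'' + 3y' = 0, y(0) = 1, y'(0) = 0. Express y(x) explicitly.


Characteristic roots of r² + 3r = 0 are -3, 0.
General solution y = c₁ e^(-3x) + c₂.
Apply y(0) = 1: c₁ + c₂ = 1. Apply y'(0) = 0: -3 c₁ + 0 c₂ = 0.
Solve: c₁ = 0, c₂ = 1.
Particular solution: y = 0e^(-3x) + 1.


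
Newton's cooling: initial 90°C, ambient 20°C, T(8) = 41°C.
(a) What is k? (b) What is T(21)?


Newton's law: T(t) = T_a + (T₀ - T_a)e^(-kt).
(a) Use T(8) = 41: (41 - 20)/(90 - 20) = e^(-k·8), so k = -ln(0.300)/8 ≈ 0.1505.
(b) Apply k to t = 21: T(21) = 20 + (70)e^(-3.160) ≈ 23.0°C.


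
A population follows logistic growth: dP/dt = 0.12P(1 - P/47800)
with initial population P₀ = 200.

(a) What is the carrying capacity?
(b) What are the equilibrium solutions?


Logistic ODE dP/dt = 0.12P(1 - P/47800) has equilibria where dP/dt = 0, i.e. P = 0 or P = 47800.
The coefficient (1 - P/K) = 0 when P = K, identifying K = 47800 as the carrying capacity.
(a) K = 47800; (b) equilibria P = 0 and P = 47800.


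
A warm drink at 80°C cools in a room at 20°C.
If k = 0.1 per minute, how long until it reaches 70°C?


From T(t) = T_a + (T₀ - T_a)e^(-kt), set T(t) = 70:
(70 - 20) / (80 - 20) = e^(-0.1t), so t = -ln(0.833)/0.1 ≈ 1.8 minutes.


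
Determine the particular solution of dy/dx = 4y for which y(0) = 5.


General solution of y' = 4y is y = Ce^(4x).
Apply y(0) = 5: C = 5.
Particular solution: y = 5e^(4x).


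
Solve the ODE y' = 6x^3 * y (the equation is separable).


Separate variables: dy/y = 6x^3 dx.
Integrate: ln|y| = (3/2)x^4 + C₀.
Exponentiate: y = Ce^((3/2)x^4).


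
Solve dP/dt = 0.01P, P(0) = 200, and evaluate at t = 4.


The ODE dP/dt = 0.01P has solution P(t) = P(0)e^(0.01t).
Substitute P(0) = 200 and t = 4: P(4) = 200 e^(0.04) ≈ 208.


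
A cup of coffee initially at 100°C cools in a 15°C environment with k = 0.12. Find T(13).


Newton's law: dT/dt = -k(T - T_a) has solution T(t) = T_a + (T₀ - T_a)e^(-kt).
Plug in T_a = 15, T₀ = 100, k = 0.12, t = 13: T(13) = 15 + (85)e^(-1.56) ≈ 32.9°C.


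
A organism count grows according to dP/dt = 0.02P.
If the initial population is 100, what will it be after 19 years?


The ODE dP/dt = 0.02P has solution P(t) = P(0)e^(0.02t).
Substitute P(0) = 100 and t = 19: P(19) = 100 e^(0.38) ≈ 146.


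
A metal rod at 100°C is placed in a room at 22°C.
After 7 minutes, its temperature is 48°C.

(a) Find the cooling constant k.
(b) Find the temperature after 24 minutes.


Newton's law: T(t) = T_a + (T₀ - T_a)e^(-kt).
(a) Use T(7) = 48: (48 - 22)/(100 - 22) = e^(-k·7), so k = -ln(0.333)/7 ≈ 0.1569.
(b) Apply k to t = 24: T(24) = 22 + (78)e^(-3.767) ≈ 23.8°C.


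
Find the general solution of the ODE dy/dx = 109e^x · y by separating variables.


Separate variables: dy/y = 109e^x dx.
Integrate: ln|y| = 109e^x + C₀.
Exponentiate: y = Ce^(109e^x).


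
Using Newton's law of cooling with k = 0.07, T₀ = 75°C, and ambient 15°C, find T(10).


Newton's law: dT/dt = -k(T - T_a) has solution T(t) = T_a + (T₀ - T_a)e^(-kt).
Plug in T_a = 15, T₀ = 75, k = 0.07, t = 10: T(10) = 15 + (60)e^(-0.70) ≈ 44.8°C.


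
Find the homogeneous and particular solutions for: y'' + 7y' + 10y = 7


Characteristic roots of r² + 7r + 10 = 0 are -2, -5.
y_h = C₁e^(-2x) + C₂e^(-5x).
Constant forcing; try y_p = A. Then 10A = 7 ⇒ A = 7/10.
General solution: y = C₁e^(-2x) + C₂e^(-5x) + 7/10.


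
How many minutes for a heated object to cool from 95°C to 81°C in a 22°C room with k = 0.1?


From T(t) = T_a + (T₀ - T_a)e^(-kt), set T(t) = 81:
(81 - 22) / (95 - 22) = e^(-0.1t), so t = -ln(0.808)/0.1 ≈ 2.1 minutes.


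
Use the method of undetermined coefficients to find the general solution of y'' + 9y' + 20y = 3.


Characteristic roots of r² + 9r + 20 = 0 are -5, -4.
y_h = C₁e^(-5x) + C₂e^(-4x).
Constant forcing; try y_p = A. Then 20A = 3 ⇒ A = 3/20.
General solution: y = C₁e^(-5x) + C₂e^(-4x) + 3/20.


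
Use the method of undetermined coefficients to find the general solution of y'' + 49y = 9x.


Homogeneous: r² + 49 = 0 ⇒ r = ±7i, y_h = C₁cos(7x) + C₂sin(7x).
Polynomial forcing; try y_p = Ax + B. Then y_p'' + 49 y_p = 49(Ax + B) = 9x, so B = 0 and A = 9/49.
General solution: y = C₁cos(7x) + C₂sin(7x) + (9/49)x.


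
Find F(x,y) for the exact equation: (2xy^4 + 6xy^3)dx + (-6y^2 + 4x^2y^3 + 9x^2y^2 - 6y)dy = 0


Check exactness: ∂M/∂y = 8xy^3 + 18xy^2 and ∂N/∂x = 8xy^3 + 18xy^2; equal, so the equation is exact.
Integrate M with respect to x (treating y as constant): ∫M dx = x^2y^4 + 3x^2y^3 + h(y).
Differentiate w.r.t. y and set equal to N: the x-dependent terms already match, leaving h'(y) = -6y^2 - 6y. Integrate: h(y) = -2y^3 - 3y^2.
So F(x,y) = -2y^3 + x^2y^4 + 3x^2y^3 - 3y^2.
General solution: -2y^3 + x^2y^4 + 3x^2y^3 - 3y^2 = C.


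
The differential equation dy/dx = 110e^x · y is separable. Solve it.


Separate variables: dy/y = 110e^x dx.
Integrate: ln|y| = 110e^x + C₀.
Exponentiate: y = Ce^(110e^x).


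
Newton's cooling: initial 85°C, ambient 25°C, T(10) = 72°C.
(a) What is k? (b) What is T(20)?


Newton's law: T(t) = T_a + (T₀ - T_a)e^(-kt).
(a) Use T(10) = 72: (72 - 25)/(85 - 25) = e^(-k·10), so k = -ln(0.783)/10 ≈ 0.0244.
(b) Apply k to t = 20: T(20) = 25 + (60)e^(-0.488) ≈ 61.8°C.


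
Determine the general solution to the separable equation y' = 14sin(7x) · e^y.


Separate: e^(-y) dy = 14sin(7x) dx.
Integrate: -e^(-y) = -2cos(7x) + C₀.
Rearrange: e^(-y) = 2cos(7x) + C.


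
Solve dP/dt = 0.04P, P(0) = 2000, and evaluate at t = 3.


The ODE dP/dt = 0.04P has solution P(t) = P(0)e^(0.04t).
Substitute P(0) = 2000 and t = 3: P(3) = 2000 e^(0.12) ≈ 2255.


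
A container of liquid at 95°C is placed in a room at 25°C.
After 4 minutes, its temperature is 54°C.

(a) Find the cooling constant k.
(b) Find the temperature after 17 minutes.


Newton's law: T(t) = T_a + (T₀ - T_a)e^(-kt).
(a) Use T(4) = 54: (54 - 25)/(95 - 25) = e^(-k·4), so k = -ln(0.414)/4 ≈ 0.2203.
(b) Apply k to t = 17: T(17) = 25 + (70)e^(-3.745) ≈ 26.7°C.


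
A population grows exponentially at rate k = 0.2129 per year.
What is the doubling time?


Exponential growth: P(t) = P₀ e^(0.2129t). Set P(t)/P₀ = 2: e^(0.2129t) = 2.
Solve: t = ln(2)/0.2129 ≈ 3.26 years.


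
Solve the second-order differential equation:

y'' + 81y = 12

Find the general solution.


Homogeneous part: r² + 81 = 0 ⇒ r = ±9i, so y_h = C₁cos(9x) + C₂sin(9x).
Try constant y_p = A; plug in: 81A = 12 ⇒ A = 4/27.
General solution: y = C₁cos(9x) + C₂sin(9x) + 4/27.


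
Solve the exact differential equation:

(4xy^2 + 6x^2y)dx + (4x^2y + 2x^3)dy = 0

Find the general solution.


Check exactness: ∂M/∂y = 8xy + 6x^2 and ∂N/∂x = 8xy + 6x^2; equal, so the equation is exact.
Integrate M with respect to x (treating y as constant): ∫M dx = 2x^2y^2 + 2x^3y + h(y).
Differentiate w.r.t. y and set equal to N: all terms match, so h'(y) = 0 and h is a constant absorbed into C.
General solution: 2x^2y^2 + 2x^3y = C.


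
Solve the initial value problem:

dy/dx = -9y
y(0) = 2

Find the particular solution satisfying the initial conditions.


General solution of y' = -9y is y = Ce^(-9x).
Apply y(0) = 2: C = 2.
Particular solution: y = 2e^(-9x).


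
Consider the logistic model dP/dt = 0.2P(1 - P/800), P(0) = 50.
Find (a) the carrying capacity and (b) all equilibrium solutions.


Logistic ODE dP/dt = 0.2P(1 - P/800) has equilibria where dP/dt = 0, i.e. P = 0 or P = 800.
The coefficient (1 - P/K) = 0 when P = K, identifying K = 800 as the carrying capacity.
(a) K = 800; (b) equilibria P = 0 and P = 800.


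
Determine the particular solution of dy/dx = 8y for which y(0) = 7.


General solution of y' = 8y is y = Ce^(8x).
Apply y(0) = 7: C = 7.
Particular solution: y = 7e^(8x).


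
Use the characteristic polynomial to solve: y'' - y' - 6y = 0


Characteristic equation: r² - r - 6 = 0.
Factor: (r - 3)(r + 2) = 0 ⇒ r = 3, -2 (distinct real).
General solution: y = C₁e^(3x) + C₂e^(-2x).


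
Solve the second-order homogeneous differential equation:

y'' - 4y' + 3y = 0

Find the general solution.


Characteristic equation: r² - 4r + 3 = 0.
Factor: (r - 3)(r - 1) = 0 ⇒ r = 3, 1 (distinct real).
General solution: y = C₁e^(3x) + C₂e^(x).


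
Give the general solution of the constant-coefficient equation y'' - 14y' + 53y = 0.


Characteristic equation: r² - 14r + 53 = 0.
Discriminant is negative; roots r = 7 ± 2i (complex conjugate pair).
General solution uses e^(α x)(C₁ cos(β x) + C₂ sin(β x)): y = e^(7x)(C₁cos(2x) + C₂sin(2x)).


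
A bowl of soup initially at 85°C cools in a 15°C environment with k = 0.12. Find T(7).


Newton's law: dT/dt = -k(T - T_a) has solution T(t) = T_a + (T₀ - T_a)e^(-kt).
Plug in T_a = 15, T₀ = 85, k = 0.12, t = 7: T(7) = 15 + (70)e^(-0.84) ≈ 45.2°C.


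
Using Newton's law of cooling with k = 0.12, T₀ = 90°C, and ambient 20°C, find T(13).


Newton's law: dT/dt = -k(T - T_a) has solution T(t) = T_a + (T₀ - T_a)e^(-kt).
Plug in T_a = 20, T₀ = 90, k = 0.12, t = 13: T(13) = 20 + (70)e^(-1.56) ≈ 34.7°C.


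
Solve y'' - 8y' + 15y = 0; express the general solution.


Characteristic equation: r² - 8r + 15 = 0.
Factor: (r - 5)(r - 3) = 0 ⇒ r = 5, 3 (distinct real).
General solution: y = C₁e^(5x) + C₂e^(3x).
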